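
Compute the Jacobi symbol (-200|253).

-1

Pull out -1: (-200|253) = (-1|253)·(200|253). Since 253 ≡ 1 (mod 4), (-1|253) = +1. Now have (200|253).
Factor out 2: 200 = 2^3·25. Since 253 ≡ 5 (mod 8), (2|253) = -1, and (2|253)^3 = -1. Now have -(25|253).
25 ≡ 1 (mod 4), so quadratic reciprocity gives (25|253) = (253|25). Reduce: 253 ≡ 3 (mod 25). Now have -(3|25).
25 ≡ 1 (mod 4), so quadratic reciprocity gives (3|25) = (25|3). Reduce: 25 ≡ 1 (mod 3). Now have -(1|3).
(1|3) = 1. Collecting the sign factors: -1.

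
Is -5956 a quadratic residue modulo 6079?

Reduce the numerator: -5956 ≡ 123 (mod 6079), so (-5956/6079) = (123/6079).
Both 123 ≡ 3 and 6079 ≡ 3 (mod 4), so reciprocity gives (123/6079) = -(6079/123). Reduce: 6079 ≡ 52 (mod 123). Now have -(52/123).
Factor out 2: 52 = 2^2·13. Since 123 ≡ 3 (mod 8), (2/123) = -1, and (2/123)^2 = +1. Now have -(13/123).
13 ≡ 1 (mod 4), so quadratic reciprocity gives (13/123) = (123/13). Reduce: 123 ≡ 6 (mod 13). Now have -(6/13).
Factor out 2: 6 = 2·3. Since 13 ≡ 5 (mod 8), (2/13) = -1. Now have (3/13).
13 ≡ 1 (mod 4), so quadratic reciprocity gives (3/13) = (13/3). Reduce: 13 ≡ 1 (mod 3). Now have (1/3).
(1/3) = 1. Collecting the sign factors: 1.
The Legendre symbol is 1, so x^2 ≡ -5956 (mod 6079) has solution.

yes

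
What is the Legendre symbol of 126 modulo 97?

Reduce the numerator: 126 ≡ 29 (mod 97), so (126/97) = (29/97).
29 ≡ 1 (mod 4), so quadratic reciprocity gives (29/97) = (97/29). Reduce: 97 ≡ 10 (mod 29). Now have (10/29).
Factor out 2: 10 = 2·5. Since 29 ≡ 5 (mod 8), (2/29) = -1. Now have -(5/29).
5 ≡ 1 (mod 4), so quadratic reciprocity gives (5/29) = (29/5). Reduce: 29 ≡ 4 (mod 5). Now have -(4/5).
Factor out 2: 4 = 2^2. Since 5 ≡ 5 (mod 8), (2/5) = -1, and (2/5)^2 = +1. Now have -(1/5).
(1/5) = 1. Collecting the sign factors: -1.

-1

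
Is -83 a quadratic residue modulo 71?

Reduce the numerator: -83 ≡ 59 (mod 71), so (-83|71) = (59|71).
Both 59 ≡ 3 and 71 ≡ 3 (mod 4), so reciprocity gives (59|71) = -(71|59). Reduce: 71 ≡ 12 (mod 59). Now have -(12|59).
Factor out 2: 12 = 2^2·3. Since 59 ≡ 3 (mod 8), (2|59) = -1, and (2|59)^2 = +1. Now have -(3|59).
Both 3 ≡ 3 and 59 ≡ 3 (mod 4), so reciprocity gives (3|59) = -(59|3). Reduce: 59 ≡ 2 (mod 3). Now have (2|3).
Factor out 2: 2 = 2. Since 3 ≡ 3 (mod 8), (2|3) = -1. Now have -(1|3).
(1|3) = 1. Collecting the sign factors: -1.
The Legendre symbol is -1, so x^2 ≡ -83 (mod 71) has no solution.

no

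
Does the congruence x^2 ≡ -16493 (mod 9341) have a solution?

(-16493|9341)
  = (16493|9341)    [9341 ≡ 1 mod 4 ⇒ (-1|9341) = +1]
  = (7152|9341)    [16493 ≡ 7152 mod 9341]
  = (447|9341)    [9341 ≡ 5 mod 8 ⇒ (2|9341)^4 = +1]
  = (9341|447)    [QR: 9341 ≡ 1 mod 4, sign kept]
  = (401|447)    [9341 ≡ 401 mod 447]
  = (447|401)    [QR: 401 ≡ 1 mod 4, sign kept]
  = (46|401)    [447 ≡ 46 mod 401]
  = (23|401)    [401 ≡ 1 mod 8 ⇒ (2|401) = +1]
  = (401|23)    [QR: 401 ≡ 1 mod 4, sign kept]
  = (10|23)    [401 ≡ 10 mod 23]
  = (5|23)    [23 ≡ 7 mod 8 ⇒ (2|23) = +1]
  = (23|5)    [QR: 5 ≡ 1 mod 4, sign kept]
  = (3|5)    [23 ≡ 3 mod 5]
  = (5|3)    [QR: 5 ≡ 1 mod 4, sign kept]
  = (2|3)    [5 ≡ 2 mod 3]
  = -(1|3)    [3 ≡ 3 mod 8 ⇒ (2|3) = -1]
  = -1    [(1|3) = 1]
The Legendre symbol is -1, so x^2 ≡ -16493 (mod 9341) has no solution.

no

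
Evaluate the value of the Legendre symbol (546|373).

Reduce the numerator: 546 ≡ 173 (mod 373), so (546|373) = (173|373).
173 ≡ 1 (mod 4), so quadratic reciprocity gives (173|373) = (373|173). Reduce: 373 ≡ 27 (mod 173). Now have (27|173).
173 ≡ 1 (mod 4), so quadratic reciprocity gives (27|173) = (173|27). Reduce: 173 ≡ 11 (mod 27). Now have (11|27).
Both 11 ≡ 3 and 27 ≡ 3 (mod 4), so reciprocity gives (11|27) = -(27|11). Reduce: 27 ≡ 5 (mod 11). Now have -(5|11).
5 ≡ 1 (mod 4), so quadratic reciprocity gives (5|11) = (11|5). Reduce: 11 ≡ 1 (mod 5). Now have -(1|5).
(1|5) = 1. Collecting the sign factors: -1.

-1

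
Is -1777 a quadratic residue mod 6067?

(-1777|6067)
  = -(1777|6067)    [6067 ≡ 3 mod 4 ⇒ (-1|6067) = -1]
  = -(6067|1777)    [QR: 1777 ≡ 1 mod 4, sign kept]
  = -(736|1777)    [6067 ≡ 736 mod 1777]
  = -(23|1777)    [1777 ≡ 1 mod 8 ⇒ (2|1777)^5 = +1]
  = -(1777|23)    [QR: 1777 ≡ 1 mod 4, sign kept]
  = -(6|23)    [1777 ≡ 6 mod 23]
  = -(3|23)    [23 ≡ 7 mod 8 ⇒ (2|23) = +1]
  = (23|3)    [QR: both ≡ 3 mod 4, sign flips]
  = (2|3)    [23 ≡ 2 mod 3]
  = -(1|3)    [3 ≡ 3 mod 8 ⇒ (2|3) = -1]
  = -1    [(1|3) = 1]
(-1777|6067) = -1, and 6067 is prime, so -1777 is not a quadratic residue mod 6067.

no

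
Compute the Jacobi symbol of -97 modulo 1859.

-1

(-97/1859)
  = (1762/1859)    [-97 ≡ 1762 mod 1859]
  = -(881/1859)    [1859 ≡ 3 mod 8 ⇒ (2/1859) = -1]
  = -(1859/881)    [QR: 881 ≡ 1 mod 4, sign kept]
  = -(97/881)    [1859 ≡ 97 mod 881]
  = -(881/97)    [QR: 97 ≡ 1 mod 4, sign kept]
  = -(8/97)    [881 ≡ 8 mod 97]
  = -(1/97)    [97 ≡ 1 mod 8 ⇒ (2/97)^3 = +1]
  = -1    [(1/97) = 1]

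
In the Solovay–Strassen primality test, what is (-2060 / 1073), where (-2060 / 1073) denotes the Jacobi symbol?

1

(-2060 / 1073)
  = (86 / 1073)    [-2060 ≡ 86 mod 1073]
  = (43 / 1073)    [1073 ≡ 1 mod 8 ⇒ (2 / 1073) = +1]
  = (1073 / 43)    [QR: 1073 ≡ 1 mod 4, sign kept]
  = (41 / 43)    [1073 ≡ 41 mod 43]
  = (43 / 41)    [QR: 41 ≡ 1 mod 4, sign kept]
  = (2 / 41)    [43 ≡ 2 mod 41]
  = (1 / 41)    [41 ≡ 1 mod 8 ⇒ (2 / 41) = +1]
  = 1    [(1 / 41) = 1]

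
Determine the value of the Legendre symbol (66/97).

Factor out 2: 66 = 2·33. Since 97 ≡ 1 (mod 8), (2/97) = +1. Now have (33/97).
33 ≡ 1 (mod 4), so quadratic reciprocity gives (33/97) = (97/33). Reduce: 97 ≡ 31 (mod 33). Now have (31/33).
33 ≡ 1 (mod 4), so quadratic reciprocity gives (31/33) = (33/31). Reduce: 33 ≡ 2 (mod 31). Now have (2/31).
Factor out 2: 2 = 2. Since 31 ≡ 7 (mod 8), (2/31) = +1. Now have (1/31).
(1/31) = 1. Collecting the sign factors: 1.

1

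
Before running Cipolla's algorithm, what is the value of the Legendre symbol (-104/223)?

1

Reduce the numerator: -104 ≡ 119 (mod 223), so (-104/223) = (119/223).
Both 119 ≡ 3 and 223 ≡ 3 (mod 4), so reciprocity gives (119/223) = -(223/119). Reduce: 223 ≡ 104 (mod 119). Now have -(104/119).
Factor out 2: 104 = 2^3·13. Since 119 ≡ 7 (mod 8), (2/119) = +1, and (2/119)^3 = +1. Now have -(13/119).
13 ≡ 1 (mod 4), so quadratic reciprocity gives (13/119) = (119/13). Reduce: 119 ≡ 2 (mod 13). Now have -(2/13).
Factor out 2: 2 = 2. Since 13 ≡ 5 (mod 8), (2/13) = -1. Now have (1/13).
(1/13) = 1. Collecting the sign factors: 1.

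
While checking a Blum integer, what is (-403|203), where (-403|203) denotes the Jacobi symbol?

(-403|203)
  = -(403|203)    [203 ≡ 3 mod 4 ⇒ (-1|203) = -1]
  = -(200|203)    [403 ≡ 200 mod 203]
  = (25|203)    [203 ≡ 3 mod 8 ⇒ (2|203)^3 = -1]
  = (203|25)    [QR: 25 ≡ 1 mod 4, sign kept]
  = (3|25)    [203 ≡ 3 mod 25]
  = (25|3)    [QR: 25 ≡ 1 mod 4, sign kept]
  = (1|3)    [25 ≡ 1 mod 3]
  = 1    [(1|3) = 1]

1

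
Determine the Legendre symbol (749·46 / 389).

-1

By multiplicativity, (749·46 / 389) = (749 / 389)·(46 / 389).
First factor (749 / 389):
(749 / 389)
  = (360 / 389)    [749 ≡ 360 mod 389]
  = -(45 / 389)    [389 ≡ 5 mod 8 ⇒ (2 / 389)^3 = -1]
  = -(389 / 45)    [QR: 45 ≡ 1 mod 4, sign kept]
  = -(29 / 45)    [389 ≡ 29 mod 45]
  = -(45 / 29)    [QR: 29 ≡ 1 mod 4, sign kept]
  = -(16 / 29)    [45 ≡ 16 mod 29]
  = -(1 / 29)    [29 ≡ 5 mod 8 ⇒ (2 / 29)^4 = +1]
  = -1    [(1 / 29) = 1]
Second factor (46 / 389):
(46 / 389)
  = -(23 / 389)    [389 ≡ 5 mod 8 ⇒ (2 / 389) = -1]
  = -(389 / 23)    [QR: 389 ≡ 1 mod 4, sign kept]
  = -(21 / 23)    [389 ≡ 21 mod 23]
  = -(23 / 21)    [QR: 21 ≡ 1 mod 4, sign kept]
  = -(2 / 21)    [23 ≡ 2 mod 21]
  = (1 / 21)    [21 ≡ 5 mod 8 ⇒ (2 / 21) = -1]
  = 1    [(1 / 21) = 1]
Product: (-1)·(1) = -1.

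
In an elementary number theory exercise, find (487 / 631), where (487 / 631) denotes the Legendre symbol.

-1

(487 / 631)
  = -(631 / 487)    [QR: both ≡ 3 mod 4, sign flips]
  = -(144 / 487)    [631 ≡ 144 mod 487]
  = -(9 / 487)    [487 ≡ 7 mod 8 ⇒ (2 / 487)^4 = +1]
  = -(487 / 9)    [QR: 9 ≡ 1 mod 4, sign kept]
  = -(1 / 9)    [487 ≡ 1 mod 9]
  = -1    [(1 / 9) = 1]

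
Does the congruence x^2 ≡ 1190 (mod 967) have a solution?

(1190|967)
  = (223|967)    [1190 ≡ 223 mod 967]
  = -(967|223)    [QR: both ≡ 3 mod 4, sign flips]
  = -(75|223)    [967 ≡ 75 mod 223]
  = (223|75)    [QR: both ≡ 3 mod 4, sign flips]
  = (73|75)    [223 ≡ 73 mod 75]
  = (75|73)    [QR: 73 ≡ 1 mod 4, sign kept]
  = (2|73)    [75 ≡ 2 mod 73]
  = (1|73)    [73 ≡ 1 mod 8 ⇒ (2|73) = +1]
  = 1    [(1|73) = 1]
(1190|967) = 1, and 967 is prime, so 1190 is a quadratic residue mod 967.

yes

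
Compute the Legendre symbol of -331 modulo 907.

(-331/907)
  = (576/907)    [-331 ≡ 576 mod 907]
  = (9/907)    [907 ≡ 3 mod 8 ⇒ (2/907)^6 = +1]
  = (907/9)    [QR: 9 ≡ 1 mod 4, sign kept]
  = (7/9)    [907 ≡ 7 mod 9]
  = (9/7)    [QR: 9 ≡ 1 mod 4, sign kept]
  = (2/7)    [9 ≡ 2 mod 7]
  = (1/7)    [7 ≡ 7 mod 8 ⇒ (2/7) = +1]
  = 1    [(1/7) = 1]

1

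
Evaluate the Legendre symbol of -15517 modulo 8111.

Pull out -1: (-15517/8111) = (-1/8111)·(15517/8111). Since 8111 ≡ 3 (mod 4), (-1/8111) = -1. Now have -(15517/8111).
Reduce the numerator: 15517 ≡ 7406 (mod 8111), so (15517/8111) = (7406/8111).
Factor out 2: 7406 = 2·3703. Since 8111 ≡ 7 (mod 8), (2/8111) = +1. Now have -(3703/8111).
Both 3703 ≡ 3 and 8111 ≡ 3 (mod 4), so reciprocity gives (3703/8111) = -(8111/3703). Reduce: 8111 ≡ 705 (mod 3703). Now have (705/3703).
705 ≡ 1 (mod 4), so quadratic reciprocity gives (705/3703) = (3703/705). Reduce: 3703 ≡ 178 (mod 705). Now have (178/705).
Factor out 2: 178 = 2·89. Since 705 ≡ 1 (mod 8), (2/705) = +1. Now have (89/705).
89 ≡ 1 (mod 4), so quadratic reciprocity gives (89/705) = (705/89). Reduce: 705 ≡ 82 (mod 89). Now have (82/89).
Factor out 2: 82 = 2·41. Since 89 ≡ 1 (mod 8), (2/89) = +1. Now have (41/89).
41 ≡ 1 (mod 4), so quadratic reciprocity gives (41/89) = (89/41). Reduce: 89 ≡ 7 (mod 41). Now have (7/41).
41 ≡ 1 (mod 4), so quadratic reciprocity gives (7/41) = (41/7). Reduce: 41 ≡ 6 (mod 7). Now have (6/7).
Factor out 2: 6 = 2·3. Since 7 ≡ 7 (mod 8), (2/7) = +1. Now have (3/7).
Both 3 ≡ 3 and 7 ≡ 3 (mod 4), so reciprocity gives (3/7) = -(7/3). Reduce: 7 ≡ 1 (mod 3). Now have -(1/3).
(1/3) = 1. Collecting the sign factors: -1.

-1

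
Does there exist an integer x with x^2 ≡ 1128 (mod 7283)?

no

(1128/7283)
  = -(141/7283)    [7283 ≡ 3 mod 8 ⇒ (2/7283)^3 = -1]
  = -(7283/141)    [QR: 141 ≡ 1 mod 4, sign kept]
  = -(92/141)    [7283 ≡ 92 mod 141]
  = -(23/141)    [141 ≡ 5 mod 8 ⇒ (2/141)^2 = +1]
  = -(141/23)    [QR: 141 ≡ 1 mod 4, sign kept]
  = -(3/23)    [141 ≡ 3 mod 23]
  = (23/3)    [QR: both ≡ 3 mod 4, sign flips]
  = (2/3)    [23 ≡ 2 mod 3]
  = -(1/3)    [3 ≡ 3 mod 8 ⇒ (2/3) = -1]
  = -1    [(1/3) = 1]
(1128/7283) = -1, and 7283 is prime, so 1128 is not a quadratic residue mod 7283.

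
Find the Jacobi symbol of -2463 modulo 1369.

Reduce the numerator: -2463 ≡ 275 (mod 1369), so (-2463 / 1369) = (275 / 1369).
1369 ≡ 1 (mod 4), so quadratic reciprocity gives (275 / 1369) = (1369 / 275). Reduce: 1369 ≡ 269 (mod 275). Now have (269 / 275).
269 ≡ 1 (mod 4), so quadratic reciprocity gives (269 / 275) = (275 / 269). Reduce: 275 ≡ 6 (mod 269). Now have (6 / 269).
Factor out 2: 6 = 2·3. Since 269 ≡ 5 (mod 8), (2 / 269) = -1. Now have -(3 / 269).
269 ≡ 1 (mod 4), so quadratic reciprocity gives (3 / 269) = (269 / 3). Reduce: 269 ≡ 2 (mod 3). Now have -(2 / 3).
Factor out 2: 2 = 2. Since 3 ≡ 3 (mod 8), (2 / 3) = -1. Now have (1 / 3).
(1 / 3) = 1. Collecting the sign factors: 1.

1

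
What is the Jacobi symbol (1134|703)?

1

(1134|703)
  = (431|703)    [1134 ≡ 431 mod 703]
  = -(703|431)    [QR: both ≡ 3 mod 4, sign flips]
  = -(272|431)    [703 ≡ 272 mod 431]
  = -(17|431)    [431 ≡ 7 mod 8 ⇒ (2|431)^4 = +1]
  = -(431|17)    [QR: 17 ≡ 1 mod 4, sign kept]
  = -(6|17)    [431 ≡ 6 mod 17]
  = -(3|17)    [17 ≡ 1 mod 8 ⇒ (2|17) = +1]
  = -(17|3)    [QR: 17 ≡ 1 mod 4, sign kept]
  = -(2|3)    [17 ≡ 2 mod 3]
  = (1|3)    [3 ≡ 3 mod 8 ⇒ (2|3) = -1]
  = 1    [(1|3) = 1]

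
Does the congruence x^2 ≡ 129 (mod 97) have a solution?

yes

Reduce the numerator: 129 ≡ 32 (mod 97), so (129/97) = (32/97).
Factor out 2: 32 = 2^5. Since 97 ≡ 1 (mod 8), (2/97) = +1, and (2/97)^5 = +1. Now have (1/97).
(1/97) = 1. Collecting the sign factors: 1.
The Legendre symbol is 1, so x^2 ≡ 129 (mod 97) has solution.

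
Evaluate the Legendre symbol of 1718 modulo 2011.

(1718/2011)
  = -(859/2011)    [2011 ≡ 3 mod 8 ⇒ (2/2011) = -1]
  = (2011/859)    [QR: both ≡ 3 mod 4, sign flips]
  = (293/859)    [2011 ≡ 293 mod 859]
  = (859/293)    [QR: 293 ≡ 1 mod 4, sign kept]
  = (273/293)    [859 ≡ 273 mod 293]
  = (293/273)    [QR: 273 ≡ 1 mod 4, sign kept]
  = (20/273)    [293 ≡ 20 mod 273]
  = (5/273)    [273 ≡ 1 mod 8 ⇒ (2/273)^2 = +1]
  = (273/5)    [QR: 5 ≡ 1 mod 4, sign kept]
  = (3/5)    [273 ≡ 3 mod 5]
  = (5/3)    [QR: 5 ≡ 1 mod 4, sign kept]
  = (2/3)    [5 ≡ 2 mod 3]
  = -(1/3)    [3 ≡ 3 mod 8 ⇒ (2/3) = -1]
  = -1    [(1/3) = 1]

-1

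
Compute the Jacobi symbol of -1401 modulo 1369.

1

(-1401/1369)
  = (1401/1369)    [1369 ≡ 1 mod 4 ⇒ (-1/1369) = +1]
  = (32/1369)    [1401 ≡ 32 mod 1369]
  = (1/1369)    [1369 ≡ 1 mod 8 ⇒ (2/1369)^5 = +1]
  = 1    [(1/1369) = 1]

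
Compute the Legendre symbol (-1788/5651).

1

(-1788/5651)
  = -(1788/5651)    [5651 ≡ 3 mod 4 ⇒ (-1/5651) = -1]
  = -(447/5651)    [5651 ≡ 3 mod 8 ⇒ (2/5651)^2 = +1]
  = (5651/447)    [QR: both ≡ 3 mod 4, sign flips]
  = (287/447)    [5651 ≡ 287 mod 447]
  = -(447/287)    [QR: both ≡ 3 mod 4, sign flips]
  = -(160/287)    [447 ≡ 160 mod 287]
  = -(5/287)    [287 ≡ 7 mod 8 ⇒ (2/287)^5 = +1]
  = -(287/5)    [QR: 5 ≡ 1 mod 4, sign kept]
  = -(2/5)    [287 ≡ 2 mod 5]
  = (1/5)    [5 ≡ 5 mod 8 ⇒ (2/5) = -1]
  = 1    [(1/5) = 1]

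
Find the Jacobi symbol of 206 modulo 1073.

Factor out 2: 206 = 2·103. Since 1073 ≡ 1 (mod 8), (2|1073) = +1. Now have (103|1073).
1073 ≡ 1 (mod 4), so quadratic reciprocity gives (103|1073) = (1073|103). Reduce: 1073 ≡ 43 (mod 103). Now have (43|103).
Both 43 ≡ 3 and 103 ≡ 3 (mod 4), so reciprocity gives (43|103) = -(103|43). Reduce: 103 ≡ 17 (mod 43). Now have -(17|43).
17 ≡ 1 (mod 4), so quadratic reciprocity gives (17|43) = (43|17). Reduce: 43 ≡ 9 (mod 17). Now have -(9|17).
9 ≡ 1 (mod 4), so quadratic reciprocity gives (9|17) = (17|9). Reduce: 17 ≡ 8 (mod 9). Now have -(8|9).
Factor out 2: 8 = 2^3. Since 9 ≡ 1 (mod 8), (2|9) = +1, and (2|9)^3 = +1. Now have -(1|9).
(1|9) = 1. Collecting the sign factors: -1.

-1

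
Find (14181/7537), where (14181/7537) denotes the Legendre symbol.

(14181/7537)
  = (6644/7537)    [14181 ≡ 6644 mod 7537]
  = (1661/7537)    [7537 ≡ 1 mod 8 ⇒ (2/7537)^2 = +1]
  = (7537/1661)    [QR: 1661 ≡ 1 mod 4, sign kept]
  = (893/1661)    [7537 ≡ 893 mod 1661]
  = (1661/893)    [QR: 893 ≡ 1 mod 4, sign kept]
  = (768/893)    [1661 ≡ 768 mod 893]
  = (3/893)    [893 ≡ 5 mod 8 ⇒ (2/893)^8 = +1]
  = (893/3)    [QR: 893 ≡ 1 mod 4, sign kept]
  = (2/3)    [893 ≡ 2 mod 3]
  = -(1/3)    [3 ≡ 3 mod 8 ⇒ (2/3) = -1]
  = -1    [(1/3) = 1]

-1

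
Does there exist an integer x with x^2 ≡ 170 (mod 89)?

yes

(170|89)
  = (81|89)    [170 ≡ 81 mod 89]
  = (89|81)    [QR: 81 ≡ 1 mod 4, sign kept]
  = (8|81)    [89 ≡ 8 mod 81]
  = (1|81)    [81 ≡ 1 mod 8 ⇒ (2|81)^3 = +1]
  = 1    [(1|81) = 1]
(170|89) = 1, and 89 is prime, so 170 is a quadratic residue mod 89.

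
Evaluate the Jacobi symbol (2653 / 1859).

-1

(2653 / 1859)
  = (794 / 1859)    [2653 ≡ 794 mod 1859]
  = -(397 / 1859)    [1859 ≡ 3 mod 8 ⇒ (2 / 1859) = -1]
  = -(1859 / 397)    [QR: 397 ≡ 1 mod 4, sign kept]
  = -(271 / 397)    [1859 ≡ 271 mod 397]
  = -(397 / 271)    [QR: 397 ≡ 1 mod 4, sign kept]
  = -(126 / 271)    [397 ≡ 126 mod 271]
  = -(63 / 271)    [271 ≡ 7 mod 8 ⇒ (2 / 271) = +1]
  = (271 / 63)    [QR: both ≡ 3 mod 4, sign flips]
  = (19 / 63)    [271 ≡ 19 mod 63]
  = -(63 / 19)    [QR: both ≡ 3 mod 4, sign flips]
  = -(6 / 19)    [63 ≡ 6 mod 19]
  = (3 / 19)    [19 ≡ 3 mod 8 ⇒ (2 / 19) = -1]
  = -(19 / 3)    [QR: both ≡ 3 mod 4, sign flips]
  = -(1 / 3)    [19 ≡ 1 mod 3]
  = -1    [(1 / 3) = 1]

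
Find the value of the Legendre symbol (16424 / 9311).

(16424 / 9311)
  = (7113 / 9311)    [16424 ≡ 7113 mod 9311]
  = (9311 / 7113)    [QR: 7113 ≡ 1 mod 4, sign kept]
  = (2198 / 7113)    [9311 ≡ 2198 mod 7113]
  = (1099 / 7113)    [7113 ≡ 1 mod 8 ⇒ (2 / 7113) = +1]
  = (7113 / 1099)    [QR: 7113 ≡ 1 mod 4, sign kept]
  = (519 / 1099)    [7113 ≡ 519 mod 1099]
  = -(1099 / 519)    [QR: both ≡ 3 mod 4, sign flips]
  = -(61 / 519)    [1099 ≡ 61 mod 519]
  = -(519 / 61)    [QR: 61 ≡ 1 mod 4, sign kept]
  = -(31 / 61)    [519 ≡ 31 mod 61]
  = -(61 / 31)    [QR: 61 ≡ 1 mod 4, sign kept]
  = -(30 / 31)    [61 ≡ 30 mod 31]
  = -(15 / 31)    [31 ≡ 7 mod 8 ⇒ (2 / 31) = +1]
  = (31 / 15)    [QR: both ≡ 3 mod 4, sign flips]
  = (1 / 15)    [31 ≡ 1 mod 15]
  = 1    [(1 / 15) = 1]

1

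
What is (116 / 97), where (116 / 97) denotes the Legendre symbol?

-1

(116 / 97)
  = (19 / 97)    [116 ≡ 19 mod 97]
  = (97 / 19)    [QR: 97 ≡ 1 mod 4, sign kept]
  = (2 / 19)    [97 ≡ 2 mod 19]
  = -(1 / 19)    [19 ≡ 3 mod 8 ⇒ (2 / 19) = -1]
  = -1    [(1 / 19) = 1]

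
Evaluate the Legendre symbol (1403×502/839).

-1

By multiplicativity, (1403·502/839) = (1403/839)·(502/839).
First factor (1403/839):
Reduce the numerator: 1403 ≡ 564 (mod 839), so (1403/839) = (564/839).
Factor out 2: 564 = 2^2·141. Since 839 ≡ 7 (mod 8), (2/839) = +1, and (2/839)^2 = +1. Now have (141/839).
141 ≡ 1 (mod 4), so quadratic reciprocity gives (141/839) = (839/141). Reduce: 839 ≡ 134 (mod 141). Now have (134/141).
Factor out 2: 134 = 2·67. Since 141 ≡ 5 (mod 8), (2/141) = -1. Now have -(67/141).
141 ≡ 1 (mod 4), so quadratic reciprocity gives (67/141) = (141/67). Reduce: 141 ≡ 7 (mod 67). Now have -(7/67).
Both 7 ≡ 3 and 67 ≡ 3 (mod 4), so reciprocity gives (7/67) = -(67/7). Reduce: 67 ≡ 4 (mod 7). Now have (4/7).
Factor out 2: 4 = 2^2. Since 7 ≡ 7 (mod 8), (2/7) = +1, and (2/7)^2 = +1. Now have (1/7).
(1/7) = 1. Collecting the sign factors: 1.
Second factor (502/839):
Factor out 2: 502 = 2·251. Since 839 ≡ 7 (mod 8), (2/839) = +1. Now have (251/839).
Both 251 ≡ 3 and 839 ≡ 3 (mod 4), so reciprocity gives (251/839) = -(839/251). Reduce: 839 ≡ 86 (mod 251). Now have -(86/251).
Factor out 2: 86 = 2·43. Since 251 ≡ 3 (mod 8), (2/251) = -1. Now have (43/251).
Both 43 ≡ 3 and 251 ≡ 3 (mod 4), so reciprocity gives (43/251) = -(251/43). Reduce: 251 ≡ 36 (mod 43). Now have -(36/43).
Factor out 2: 36 = 2^2·9. Since 43 ≡ 3 (mod 8), (2/43) = -1, and (2/43)^2 = +1. Now have -(9/43).
9 ≡ 1 (mod 4), so quadratic reciprocity gives (9/43) = (43/9). Reduce: 43 ≡ 7 (mod 9). Now have -(7/9).
9 ≡ 1 (mod 4), so quadratic reciprocity gives (7/9) = (9/7). Reduce: 9 ≡ 2 (mod 7). Now have -(2/7).
Factor out 2: 2 = 2. Since 7 ≡ 7 (mod 8), (2/7) = +1. Now have -(1/7).
(1/7) = 1. Collecting the sign factors: -1.
Product: (1)·(-1) = -1.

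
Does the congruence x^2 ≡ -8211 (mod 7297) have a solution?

(-8211|7297)
  = (6383|7297)    [-8211 ≡ 6383 mod 7297]
  = (7297|6383)    [QR: 7297 ≡ 1 mod 4, sign kept]
  = (914|6383)    [7297 ≡ 914 mod 6383]
  = (457|6383)    [6383 ≡ 7 mod 8 ⇒ (2|6383) = +1]
  = (6383|457)    [QR: 457 ≡ 1 mod 4, sign kept]
  = (442|457)    [6383 ≡ 442 mod 457]
  = (221|457)    [457 ≡ 1 mod 8 ⇒ (2|457) = +1]
  = (457|221)    [QR: 221 ≡ 1 mod 4, sign kept]
  = (15|221)    [457 ≡ 15 mod 221]
  = (221|15)    [QR: 221 ≡ 1 mod 4, sign kept]
  = (11|15)    [221 ≡ 11 mod 15]
  = -(15|11)    [QR: both ≡ 3 mod 4, sign flips]
  = -(4|11)    [15 ≡ 4 mod 11]
  = -(1|11)    [11 ≡ 3 mod 8 ⇒ (2|11)^2 = +1]
  = -1    [(1|11) = 1]
(-8211|7297) = -1, and 7297 is prime, so -8211 is not a quadratic residue mod 7297.

no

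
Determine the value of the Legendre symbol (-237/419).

-1

Pull out -1: (-237/419) = (-1/419)·(237/419). Since 419 ≡ 3 (mod 4), (-1/419) = -1. Now have -(237/419).
237 ≡ 1 (mod 4), so quadratic reciprocity gives (237/419) = (419/237). Reduce: 419 ≡ 182 (mod 237). Now have -(182/237).
Factor out 2: 182 = 2·91. Since 237 ≡ 5 (mod 8), (2/237) = -1. Now have (91/237).
237 ≡ 1 (mod 4), so quadratic reciprocity gives (91/237) = (237/91). Reduce: 237 ≡ 55 (mod 91). Now have (55/91).
Both 55 ≡ 3 and 91 ≡ 3 (mod 4), so reciprocity gives (55/91) = -(91/55). Reduce: 91 ≡ 36 (mod 55). Now have -(36/55).
Factor out 2: 36 = 2^2·9. Since 55 ≡ 7 (mod 8), (2/55) = +1, and (2/55)^2 = +1. Now have -(9/55).
9 ≡ 1 (mod 4), so quadratic reciprocity gives (9/55) = (55/9). Reduce: 55 ≡ 1 (mod 9). Now have -(1/9).
(1/9) = 1. Collecting the sign factors: -1.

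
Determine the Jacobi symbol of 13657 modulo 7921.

1

(13657/7921)
  = (5736/7921)    [13657 ≡ 5736 mod 7921]
  = (717/7921)    [7921 ≡ 1 mod 8 ⇒ (2/7921)^3 = +1]
  = (7921/717)    [QR: 717 ≡ 1 mod 4, sign kept]
  = (34/717)    [7921 ≡ 34 mod 717]
  = -(17/717)    [717 ≡ 5 mod 8 ⇒ (2/717) = -1]
  = -(717/17)    [QR: 17 ≡ 1 mod 4, sign kept]
  = -(3/17)    [717 ≡ 3 mod 17]
  = -(17/3)    [QR: 17 ≡ 1 mod 4, sign kept]
  = -(2/3)    [17 ≡ 2 mod 3]
  = (1/3)    [3 ≡ 3 mod 8 ⇒ (2/3) = -1]
  = 1    [(1/3) = 1]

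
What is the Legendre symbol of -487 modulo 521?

(-487/521)
  = (487/521)    [521 ≡ 1 mod 4 ⇒ (-1/521) = +1]
  = (521/487)    [QR: 521 ≡ 1 mod 4, sign kept]
  = (34/487)    [521 ≡ 34 mod 487]
  = (17/487)    [487 ≡ 7 mod 8 ⇒ (2/487) = +1]
  = (487/17)    [QR: 17 ≡ 1 mod 4, sign kept]
  = (11/17)    [487 ≡ 11 mod 17]
  = (17/11)    [QR: 17 ≡ 1 mod 4, sign kept]
  = (6/11)    [17 ≡ 6 mod 11]
  = -(3/11)    [11 ≡ 3 mod 8 ⇒ (2/11) = -1]
  = (11/3)    [QR: both ≡ 3 mod 4, sign flips]
  = (2/3)    [11 ≡ 2 mod 3]
  = -(1/3)    [3 ≡ 3 mod 8 ⇒ (2/3) = -1]
  = -1    [(1/3) = 1]

-1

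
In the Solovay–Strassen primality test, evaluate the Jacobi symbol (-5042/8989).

(-5042/8989)
  = (3947/8989)    [-5042 ≡ 3947 mod 8989]
  = (8989/3947)    [QR: 8989 ≡ 1 mod 4, sign kept]
  = (1095/3947)    [8989 ≡ 1095 mod 3947]
  = -(3947/1095)    [QR: both ≡ 3 mod 4, sign flips]
  = -(662/1095)    [3947 ≡ 662 mod 1095]
  = -(331/1095)    [1095 ≡ 7 mod 8 ⇒ (2/1095) = +1]
  = (1095/331)    [QR: both ≡ 3 mod 4, sign flips]
  = (102/331)    [1095 ≡ 102 mod 331]
  = -(51/331)    [331 ≡ 3 mod 8 ⇒ (2/331) = -1]
  = (331/51)    [QR: both ≡ 3 mod 4, sign flips]
  = (25/51)    [331 ≡ 25 mod 51]
  = (51/25)    [QR: 25 ≡ 1 mod 4, sign kept]
  = (1/25)    [51 ≡ 1 mod 25]
  = 1    [(1/25) = 1]

1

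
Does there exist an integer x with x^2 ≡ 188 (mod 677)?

no

(188/677)
  = (47/677)    [677 ≡ 5 mod 8 ⇒ (2/677)^2 = +1]
  = (677/47)    [QR: 677 ≡ 1 mod 4, sign kept]
  = (19/47)    [677 ≡ 19 mod 47]
  = -(47/19)    [QR: both ≡ 3 mod 4, sign flips]
  = -(9/19)    [47 ≡ 9 mod 19]
  = -(19/9)    [QR: 9 ≡ 1 mod 4, sign kept]
  = -(1/9)    [19 ≡ 1 mod 9]
  = -1    [(1/9) = 1]
The Legendre symbol is -1, so x^2 ≡ 188 (mod 677) has no solution.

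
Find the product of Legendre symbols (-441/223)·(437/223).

1

By multiplicativity, (-441·437/223) = (-441/223)·(437/223).
First factor (-441/223):
(-441/223)
  = (5/223)    [-441 ≡ 5 mod 223]
  = (223/5)    [QR: 5 ≡ 1 mod 4, sign kept]
  = (3/5)    [223 ≡ 3 mod 5]
  = (5/3)    [QR: 5 ≡ 1 mod 4, sign kept]
  = (2/3)    [5 ≡ 2 mod 3]
  = -(1/3)    [3 ≡ 3 mod 8 ⇒ (2/3) = -1]
  = -1    [(1/3) = 1]
Second factor (437/223):
(437/223)
  = (214/223)    [437 ≡ 214 mod 223]
  = (107/223)    [223 ≡ 7 mod 8 ⇒ (2/223) = +1]
  = -(223/107)    [QR: both ≡ 3 mod 4, sign flips]
  = -(9/107)    [223 ≡ 9 mod 107]
  = -(107/9)    [QR: 9 ≡ 1 mod 4, sign kept]
  = -(8/9)    [107 ≡ 8 mod 9]
  = -(1/9)    [9 ≡ 1 mod 8 ⇒ (2/9)^3 = +1]
  = -1    [(1/9) = 1]
Product: (-1)·(-1) = 1.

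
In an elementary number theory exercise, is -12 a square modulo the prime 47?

no

(-12/47)
  = -(12/47)    [47 ≡ 3 mod 4 ⇒ (-1/47) = -1]
  = -(3/47)    [47 ≡ 7 mod 8 ⇒ (2/47)^2 = +1]
  = (47/3)    [QR: both ≡ 3 mod 4, sign flips]
  = (2/3)    [47 ≡ 2 mod 3]
  = -(1/3)    [3 ≡ 3 mod 8 ⇒ (2/3) = -1]
  = -1    [(1/3) = 1]
The Legendre symbol is -1, so x^2 ≡ -12 (mod 47) has no solution.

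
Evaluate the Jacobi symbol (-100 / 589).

1

Reduce the numerator: -100 ≡ 489 (mod 589), so (-100 / 589) = (489 / 589).
489 ≡ 1 (mod 4), so quadratic reciprocity gives (489 / 589) = (589 / 489). Reduce: 589 ≡ 100 (mod 489). Now have (100 / 489).
Factor out 2: 100 = 2^2·25. Since 489 ≡ 1 (mod 8), (2 / 489) = +1, and (2 / 489)^2 = +1. Now have (25 / 489).
25 ≡ 1 (mod 4), so quadratic reciprocity gives (25 / 489) = (489 / 25). Reduce: 489 ≡ 14 (mod 25). Now have (14 / 25).
Factor out 2: 14 = 2·7. Since 25 ≡ 1 (mod 8), (2 / 25) = +1. Now have (7 / 25).
25 ≡ 1 (mod 4), so quadratic reciprocity gives (7 / 25) = (25 / 7). Reduce: 25 ≡ 4 (mod 7). Now have (4 / 7).
Factor out 2: 4 = 2^2. Since 7 ≡ 7 (mod 8), (2 / 7) = +1, and (2 / 7)^2 = +1. Now have (1 / 7).
(1 / 7) = 1. Collecting the sign factors: 1.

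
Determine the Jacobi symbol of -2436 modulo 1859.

-1

(-2436/1859)
  = (1282/1859)    [-2436 ≡ 1282 mod 1859]
  = -(641/1859)    [1859 ≡ 3 mod 8 ⇒ (2/1859) = -1]
  = -(1859/641)    [QR: 641 ≡ 1 mod 4, sign kept]
  = -(577/641)    [1859 ≡ 577 mod 641]
  = -(641/577)    [QR: 577 ≡ 1 mod 4, sign kept]
  = -(64/577)    [641 ≡ 64 mod 577]
  = -(1/577)    [577 ≡ 1 mod 8 ⇒ (2/577)^6 = +1]
  = -1    [(1/577) = 1]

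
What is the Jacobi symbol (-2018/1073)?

1

Pull out -1: (-2018/1073) = (-1/1073)·(2018/1073). Since 1073 ≡ 1 (mod 4), (-1/1073) = +1. Now have (2018/1073).
Reduce the numerator: 2018 ≡ 945 (mod 1073), so (2018/1073) = (945/1073).
945 ≡ 1 (mod 4), so quadratic reciprocity gives (945/1073) = (1073/945). Reduce: 1073 ≡ 128 (mod 945). Now have (128/945).
Factor out 2: 128 = 2^7. Since 945 ≡ 1 (mod 8), (2/945) = +1, and (2/945)^7 = +1. Now have (1/945).
(1/945) = 1. Collecting the sign factors: 1.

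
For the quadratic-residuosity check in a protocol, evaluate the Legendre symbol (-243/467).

-1

Reduce the numerator: -243 ≡ 224 (mod 467), so (-243/467) = (224/467).
Factor out 2: 224 = 2^5·7. Since 467 ≡ 3 (mod 8), (2/467) = -1, and (2/467)^5 = -1. Now have -(7/467).
Both 7 ≡ 3 and 467 ≡ 3 (mod 4), so reciprocity gives (7/467) = -(467/7). Reduce: 467 ≡ 5 (mod 7). Now have (5/7).
5 ≡ 1 (mod 4), so quadratic reciprocity gives (5/7) = (7/5). Reduce: 7 ≡ 2 (mod 5). Now have (2/5).
Factor out 2: 2 = 2. Since 5 ≡ 5 (mod 8), (2/5) = -1. Now have -(1/5).
(1/5) = 1. Collecting the sign factors: -1.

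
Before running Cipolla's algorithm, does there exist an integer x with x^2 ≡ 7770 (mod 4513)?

yes

(7770/4513)
  = (3257/4513)    [7770 ≡ 3257 mod 4513]
  = (4513/3257)    [QR: 3257 ≡ 1 mod 4, sign kept]
  = (1256/3257)    [4513 ≡ 1256 mod 3257]
  = (157/3257)    [3257 ≡ 1 mod 8 ⇒ (2/3257)^3 = +1]
  = (3257/157)    [QR: 157 ≡ 1 mod 4, sign kept]
  = (117/157)    [3257 ≡ 117 mod 157]
  = (157/117)    [QR: 117 ≡ 1 mod 4, sign kept]
  = (40/117)    [157 ≡ 40 mod 117]
  = -(5/117)    [117 ≡ 5 mod 8 ⇒ (2/117)^3 = -1]
  = -(117/5)    [QR: 5 ≡ 1 mod 4, sign kept]
  = -(2/5)    [117 ≡ 2 mod 5]
  = (1/5)    [5 ≡ 5 mod 8 ⇒ (2/5) = -1]
  = 1    [(1/5) = 1]
The Legendre symbol is 1, so x^2 ≡ 7770 (mod 4513) has solution.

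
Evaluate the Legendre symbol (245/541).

245 ≡ 1 (mod 4), so quadratic reciprocity gives (245/541) = (541/245). Reduce: 541 ≡ 51 (mod 245). Now have (51/245).
245 ≡ 1 (mod 4), so quadratic reciprocity gives (51/245) = (245/51). Reduce: 245 ≡ 41 (mod 51). Now have (41/51).
41 ≡ 1 (mod 4), so quadratic reciprocity gives (41/51) = (51/41). Reduce: 51 ≡ 10 (mod 41). Now have (10/41).
Factor out 2: 10 = 2·5. Since 41 ≡ 1 (mod 8), (2/41) = +1. Now have (5/41).
5 ≡ 1 (mod 4), so quadratic reciprocity gives (5/41) = (41/5). Reduce: 41 ≡ 1 (mod 5). Now have (1/5).
(1/5) = 1. Collecting the sign factors: 1.

1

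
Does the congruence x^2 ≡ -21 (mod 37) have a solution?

yes

(-21/37)
  = (16/37)    [-21 ≡ 16 mod 37]
  = (1/37)    [37 ≡ 5 mod 8 ⇒ (2/37)^4 = +1]
  = 1    [(1/37) = 1]
(-21/37) = 1, and 37 is prime, so -21 is a quadratic residue mod 37.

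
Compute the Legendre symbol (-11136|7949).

Pull out -1: (-11136|7949) = (-1|7949)·(11136|7949). Since 7949 ≡ 1 (mod 4), (-1|7949) = +1. Now have (11136|7949).
Reduce the numerator: 11136 ≡ 3187 (mod 7949), so (11136|7949) = (3187|7949).
7949 ≡ 1 (mod 4), so quadratic reciprocity gives (3187|7949) = (7949|3187). Reduce: 7949 ≡ 1575 (mod 3187). Now have (1575|3187).
Both 1575 ≡ 3 and 3187 ≡ 3 (mod 4), so reciprocity gives (1575|3187) = -(3187|1575). Reduce: 3187 ≡ 37 (mod 1575). Now have -(37|1575).
37 ≡ 1 (mod 4), so quadratic reciprocity gives (37|1575) = (1575|37). Reduce: 1575 ≡ 21 (mod 37). Now have -(21|37).
21 ≡ 1 (mod 4), so quadratic reciprocity gives (21|37) = (37|21). Reduce: 37 ≡ 16 (mod 21). Now have -(16|21).
Factor out 2: 16 = 2^4. Since 21 ≡ 5 (mod 8), (2|21) = -1, and (2|21)^4 = +1. Now have -(1|21).
(1|21) = 1. Collecting the sign factors: -1.

-1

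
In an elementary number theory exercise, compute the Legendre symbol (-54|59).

1

Reduce the numerator: -54 ≡ 5 (mod 59), so (-54|59) = (5|59).
5 ≡ 1 (mod 4), so quadratic reciprocity gives (5|59) = (59|5). Reduce: 59 ≡ 4 (mod 5). Now have (4|5).
Factor out 2: 4 = 2^2. Since 5 ≡ 5 (mod 8), (2|5) = -1, and (2|5)^2 = +1. Now have (1|5).
(1|5) = 1. Collecting the sign factors: 1.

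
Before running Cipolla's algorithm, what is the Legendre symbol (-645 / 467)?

1

(-645 / 467)
  = (289 / 467)    [-645 ≡ 289 mod 467]
  = (467 / 289)    [QR: 289 ≡ 1 mod 4, sign kept]
  = (178 / 289)    [467 ≡ 178 mod 289]
  = (89 / 289)    [289 ≡ 1 mod 8 ⇒ (2 / 289) = +1]
  = (289 / 89)    [QR: 89 ≡ 1 mod 4, sign kept]
  = (22 / 89)    [289 ≡ 22 mod 89]
  = (11 / 89)    [89 ≡ 1 mod 8 ⇒ (2 / 89) = +1]
  = (89 / 11)    [QR: 89 ≡ 1 mod 4, sign kept]
  = (1 / 11)    [89 ≡ 1 mod 11]
  = 1    [(1 / 11) = 1]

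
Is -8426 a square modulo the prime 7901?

yes

Reduce the numerator: -8426 ≡ 7376 (mod 7901), so (-8426/7901) = (7376/7901).
Factor out 2: 7376 = 2^4·461. Since 7901 ≡ 5 (mod 8), (2/7901) = -1, and (2/7901)^4 = +1. Now have (461/7901).
461 ≡ 1 (mod 4), so quadratic reciprocity gives (461/7901) = (7901/461). Reduce: 7901 ≡ 64 (mod 461). Now have (64/461).
Factor out 2: 64 = 2^6. Since 461 ≡ 5 (mod 8), (2/461) = -1, and (2/461)^6 = +1. Now have (1/461).
(1/461) = 1. Collecting the sign factors: 1.
(-8426/7901) = 1, and 7901 is prime, so -8426 is a quadratic residue mod 7901.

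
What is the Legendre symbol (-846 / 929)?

1

(-846 / 929)
  = (83 / 929)    [-846 ≡ 83 mod 929]
  = (929 / 83)    [QR: 929 ≡ 1 mod 4, sign kept]
  = (16 / 83)    [929 ≡ 16 mod 83]
  = (1 / 83)    [83 ≡ 3 mod 8 ⇒ (2 / 83)^4 = +1]
  = 1    [(1 / 83) = 1]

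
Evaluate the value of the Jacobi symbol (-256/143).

(-256/143)
  = (30/143)    [-256 ≡ 30 mod 143]
  = (15/143)    [143 ≡ 7 mod 8 ⇒ (2/143) = +1]
  = -(143/15)    [QR: both ≡ 3 mod 4, sign flips]
  = -(8/15)    [143 ≡ 8 mod 15]
  = -(1/15)    [15 ≡ 7 mod 8 ⇒ (2/15)^3 = +1]
  = -1    [(1/15) = 1]

-1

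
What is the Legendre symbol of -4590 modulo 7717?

Reduce the numerator: -4590 ≡ 3127 (mod 7717), so (-4590 / 7717) = (3127 / 7717).
7717 ≡ 1 (mod 4), so quadratic reciprocity gives (3127 / 7717) = (7717 / 3127). Reduce: 7717 ≡ 1463 (mod 3127). Now have (1463 / 3127).
Both 1463 ≡ 3 and 3127 ≡ 3 (mod 4), so reciprocity gives (1463 / 3127) = -(3127 / 1463). Reduce: 3127 ≡ 201 (mod 1463). Now have -(201 / 1463).
201 ≡ 1 (mod 4), so quadratic reciprocity gives (201 / 1463) = (1463 / 201). Reduce: 1463 ≡ 56 (mod 201). Now have -(56 / 201).
Factor out 2: 56 = 2^3·7. Since 201 ≡ 1 (mod 8), (2 / 201) = +1, and (2 / 201)^3 = +1. Now have -(7 / 201).
201 ≡ 1 (mod 4), so quadratic reciprocity gives (7 / 201) = (201 / 7). Reduce: 201 ≡ 5 (mod 7). Now have -(5 / 7).
5 ≡ 1 (mod 4), so quadratic reciprocity gives (5 / 7) = (7 / 5). Reduce: 7 ≡ 2 (mod 5). Now have -(2 / 5).
Factor out 2: 2 = 2. Since 5 ≡ 5 (mod 8), (2 / 5) = -1. Now have (1 / 5).
(1 / 5) = 1. Collecting the sign factors: 1.

1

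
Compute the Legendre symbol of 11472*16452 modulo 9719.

By multiplicativity, (11472·16452|9719) = (11472|9719)·(16452|9719).
First factor (11472|9719):
Reduce the numerator: 11472 ≡ 1753 (mod 9719), so (11472|9719) = (1753|9719).
1753 ≡ 1 (mod 4), so quadratic reciprocity gives (1753|9719) = (9719|1753). Reduce: 9719 ≡ 954 (mod 1753). Now have (954|1753).
Factor out 2: 954 = 2·477. Since 1753 ≡ 1 (mod 8), (2|1753) = +1. Now have (477|1753).
477 ≡ 1 (mod 4), so quadratic reciprocity gives (477|1753) = (1753|477). Reduce: 1753 ≡ 322 (mod 477). Now have (322|477).
Factor out 2: 322 = 2·161. Since 477 ≡ 5 (mod 8), (2|477) = -1. Now have -(161|477).
161 ≡ 1 (mod 4), so quadratic reciprocity gives (161|477) = (477|161). Reduce: 477 ≡ 155 (mod 161). Now have -(155|161).
161 ≡ 1 (mod 4), so quadratic reciprocity gives (155|161) = (161|155). Reduce: 161 ≡ 6 (mod 155). Now have -(6|155).
Factor out 2: 6 = 2·3. Since 155 ≡ 3 (mod 8), (2|155) = -1. Now have (3|155).
Both 3 ≡ 3 and 155 ≡ 3 (mod 4), so reciprocity gives (3|155) = -(155|3). Reduce: 155 ≡ 2 (mod 3). Now have -(2|3).
Factor out 2: 2 = 2. Since 3 ≡ 3 (mod 8), (2|3) = -1. Now have (1|3).
(1|3) = 1. Collecting the sign factors: 1.
Second factor (16452|9719):
Reduce the numerator: 16452 ≡ 6733 (mod 9719), so (16452|9719) = (6733|9719).
6733 ≡ 1 (mod 4), so quadratic reciprocity gives (6733|9719) = (9719|6733). Reduce: 9719 ≡ 2986 (mod 6733). Now have (2986|6733).
Factor out 2: 2986 = 2·1493. Since 6733 ≡ 5 (mod 8), (2|6733) = -1. Now have -(1493|6733).
1493 ≡ 1 (mod 4), so quadratic reciprocity gives (1493|6733) = (6733|1493). Reduce: 6733 ≡ 761 (mod 1493). Now have -(761|1493).
761 ≡ 1 (mod 4), so quadratic reciprocity gives (761|1493) = (1493|761). Reduce: 1493 ≡ 732 (mod 761). Now have -(732|761).
Factor out 2: 732 = 2^2·183. Since 761 ≡ 1 (mod 8), (2|761) = +1, and (2|761)^2 = +1. Now have -(183|761).
761 ≡ 1 (mod 4), so quadratic reciprocity gives (183|761) = (761|183). Reduce: 761 ≡ 29 (mod 183). Now have -(29|183).
29 ≡ 1 (mod 4), so quadratic reciprocity gives (29|183) = (183|29). Reduce: 183 ≡ 9 (mod 29). Now have -(9|29).
9 ≡ 1 (mod 4), so quadratic reciprocity gives (9|29) = (29|9). Reduce: 29 ≡ 2 (mod 9). Now have -(2|9).
Factor out 2: 2 = 2. Since 9 ≡ 1 (mod 8), (2|9) = +1. Now have -(1|9).
(1|9) = 1. Collecting the sign factors: -1.
Product: (1)·(-1) = -1.

-1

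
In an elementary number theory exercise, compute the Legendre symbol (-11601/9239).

1

(-11601/9239)
  = -(11601/9239)    [9239 ≡ 3 mod 4 ⇒ (-1/9239) = -1]
  = -(2362/9239)    [11601 ≡ 2362 mod 9239]
  = -(1181/9239)    [9239 ≡ 7 mod 8 ⇒ (2/9239) = +1]
  = -(9239/1181)    [QR: 1181 ≡ 1 mod 4, sign kept]
  = -(972/1181)    [9239 ≡ 972 mod 1181]
  = -(243/1181)    [1181 ≡ 5 mod 8 ⇒ (2/1181)^2 = +1]
  = -(1181/243)    [QR: 1181 ≡ 1 mod 4, sign kept]
  = -(209/243)    [1181 ≡ 209 mod 243]
  = -(243/209)    [QR: 209 ≡ 1 mod 4, sign kept]
  = -(34/209)    [243 ≡ 34 mod 209]
  = -(17/209)    [209 ≡ 1 mod 8 ⇒ (2/209) = +1]
  = -(209/17)    [QR: 17 ≡ 1 mod 4, sign kept]
  = -(5/17)    [209 ≡ 5 mod 17]
  = -(17/5)    [QR: 5 ≡ 1 mod 4, sign kept]
  = -(2/5)    [17 ≡ 2 mod 5]
  = (1/5)    [5 ≡ 5 mod 8 ⇒ (2/5) = -1]
  = 1    [(1/5) = 1]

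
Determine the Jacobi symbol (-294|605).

Pull out -1: (-294|605) = (-1|605)·(294|605). Since 605 ≡ 1 (mod 4), (-1|605) = +1. Now have (294|605).
Factor out 2: 294 = 2·147. Since 605 ≡ 5 (mod 8), (2|605) = -1. Now have -(147|605).
605 ≡ 1 (mod 4), so quadratic reciprocity gives (147|605) = (605|147). Reduce: 605 ≡ 17 (mod 147). Now have -(17|147).
17 ≡ 1 (mod 4), so quadratic reciprocity gives (17|147) = (147|17). Reduce: 147 ≡ 11 (mod 17). Now have -(11|17).
17 ≡ 1 (mod 4), so quadratic reciprocity gives (11|17) = (17|11). Reduce: 17 ≡ 6 (mod 11). Now have -(6|11).
Factor out 2: 6 = 2·3. Since 11 ≡ 3 (mod 8), (2|11) = -1. Now have (3|11).
Both 3 ≡ 3 and 11 ≡ 3 (mod 4), so reciprocity gives (3|11) = -(11|3). Reduce: 11 ≡ 2 (mod 3). Now have -(2|3).
Factor out 2: 2 = 2. Since 3 ≡ 3 (mod 8), (2|3) = -1. Now have (1|3).
(1|3) = 1. Collecting the sign factors: 1.

1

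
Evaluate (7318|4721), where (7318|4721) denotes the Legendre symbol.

1

Reduce the numerator: 7318 ≡ 2597 (mod 4721), so (7318|4721) = (2597|4721).
2597 ≡ 1 (mod 4), so quadratic reciprocity gives (2597|4721) = (4721|2597). Reduce: 4721 ≡ 2124 (mod 2597). Now have (2124|2597).
Factor out 2: 2124 = 2^2·531. Since 2597 ≡ 5 (mod 8), (2|2597) = -1, and (2|2597)^2 = +1. Now have (531|2597).
2597 ≡ 1 (mod 4), so quadratic reciprocity gives (531|2597) = (2597|531). Reduce: 2597 ≡ 473 (mod 531). Now have (473|531).
473 ≡ 1 (mod 4), so quadratic reciprocity gives (473|531) = (531|473). Reduce: 531 ≡ 58 (mod 473). Now have (58|473).
Factor out 2: 58 = 2·29. Since 473 ≡ 1 (mod 8), (2|473) = +1. Now have (29|473).
29 ≡ 1 (mod 4), so quadratic reciprocity gives (29|473) = (473|29). Reduce: 473 ≡ 9 (mod 29). Now have (9|29).
9 ≡ 1 (mod 4), so quadratic reciprocity gives (9|29) = (29|9). Reduce: 29 ≡ 2 (mod 9). Now have (2|9).
Factor out 2: 2 = 2. Since 9 ≡ 1 (mod 8), (2|9) = +1. Now have (1|9).
(1|9) = 1. Collecting the sign factors: 1.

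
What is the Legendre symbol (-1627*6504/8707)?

1

By multiplicativity, (-1627·6504/8707) = (-1627/8707)·(6504/8707).
First factor (-1627/8707):
Pull out -1: (-1627/8707) = (-1/8707)·(1627/8707). Since 8707 ≡ 3 (mod 4), (-1/8707) = -1. Now have -(1627/8707).
Both 1627 ≡ 3 and 8707 ≡ 3 (mod 4), so reciprocity gives (1627/8707) = -(8707/1627). Reduce: 8707 ≡ 572 (mod 1627). Now have (572/1627).
Factor out 2: 572 = 2^2·143. Since 1627 ≡ 3 (mod 8), (2/1627) = -1, and (2/1627)^2 = +1. Now have (143/1627).
Both 143 ≡ 3 and 1627 ≡ 3 (mod 4), so reciprocity gives (143/1627) = -(1627/143). Reduce: 1627 ≡ 54 (mod 143). Now have -(54/143).
Factor out 2: 54 = 2·27. Since 143 ≡ 7 (mod 8), (2/143) = +1. Now have -(27/143).
Both 27 ≡ 3 and 143 ≡ 3 (mod 4), so reciprocity gives (27/143) = -(143/27). Reduce: 143 ≡ 8 (mod 27). Now have (8/27).
Factor out 2: 8 = 2^3. Since 27 ≡ 3 (mod 8), (2/27) = -1, and (2/27)^3 = -1. Now have -(1/27).
(1/27) = 1. Collecting the sign factors: -1.
Second factor (6504/8707):
Factor out 2: 6504 = 2^3·813. Since 8707 ≡ 3 (mod 8), (2/8707) = -1, and (2/8707)^3 = -1. Now have -(813/8707).
813 ≡ 1 (mod 4), so quadratic reciprocity gives (813/8707) = (8707/813). Reduce: 8707 ≡ 577 (mod 813). Now have -(577/813).
577 ≡ 1 (mod 4), so quadratic reciprocity gives (577/813) = (813/577). Reduce: 813 ≡ 236 (mod 577). Now have -(236/577).
Factor out 2: 236 = 2^2·59. Since 577 ≡ 1 (mod 8), (2/577) = +1, and (2/577)^2 = +1. Now have -(59/577).
577 ≡ 1 (mod 4), so quadratic reciprocity gives (59/577) = (577/59). Reduce: 577 ≡ 46 (mod 59). Now have -(46/59).
Factor out 2: 46 = 2·23. Since 59 ≡ 3 (mod 8), (2/59) = -1. Now have (23/59).
Both 23 ≡ 3 and 59 ≡ 3 (mod 4), so reciprocity gives (23/59) = -(59/23). Reduce: 59 ≡ 13 (mod 23). Now have -(13/23).
13 ≡ 1 (mod 4), so quadratic reciprocity gives (13/23) = (23/13). Reduce: 23 ≡ 10 (mod 13). Now have -(10/13).
Factor out 2: 10 = 2·5. Since 13 ≡ 5 (mod 8), (2/13) = -1. Now have (5/13).
5 ≡ 1 (mod 4), so quadratic reciprocity gives (5/13) = (13/5). Reduce: 13 ≡ 3 (mod 5). Now have (3/5).
5 ≡ 1 (mod 4), so quadratic reciprocity gives (3/5) = (5/3). Reduce: 5 ≡ 2 (mod 3). Now have (2/3).
Factor out 2: 2 = 2. Since 3 ≡ 3 (mod 8), (2/3) = -1. Now have -(1/3).
(1/3) = 1. Collecting the sign factors: -1.
Product: (-1)·(-1) = 1.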